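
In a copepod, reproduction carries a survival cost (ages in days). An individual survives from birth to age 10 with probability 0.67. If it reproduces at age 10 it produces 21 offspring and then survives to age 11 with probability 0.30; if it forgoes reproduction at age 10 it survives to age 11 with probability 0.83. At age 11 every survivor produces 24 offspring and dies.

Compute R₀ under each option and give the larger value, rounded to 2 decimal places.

breed at age 10: R₀ = 0.67 × (21 + 0.30 × 24) = 0.67 × 28.2000 = 18.8940
delay to age 11: R₀ = 0.67 × (0.83 × 24) = 0.67 × 19.9200 = 13.3464
Higher: breed at age 10 (18.8940).

18.89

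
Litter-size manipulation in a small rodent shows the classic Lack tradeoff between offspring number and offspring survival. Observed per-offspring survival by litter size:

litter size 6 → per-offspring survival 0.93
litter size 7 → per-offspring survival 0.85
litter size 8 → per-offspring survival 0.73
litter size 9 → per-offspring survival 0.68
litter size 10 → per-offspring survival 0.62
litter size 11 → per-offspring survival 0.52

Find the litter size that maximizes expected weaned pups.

Expected weaned pups = c × s(c):
  c=6: 6 × 0.93 = 5.580
  c=7: 7 × 0.85 = 5.950
  c=8: 8 × 0.73 = 5.840
  c=9: 9 × 0.68 = 6.120
  c=10: 10 × 0.62 = 6.200
  c=11: 11 × 0.52 = 5.720
Maximum at c = 10 (6.200 weaned pups).

10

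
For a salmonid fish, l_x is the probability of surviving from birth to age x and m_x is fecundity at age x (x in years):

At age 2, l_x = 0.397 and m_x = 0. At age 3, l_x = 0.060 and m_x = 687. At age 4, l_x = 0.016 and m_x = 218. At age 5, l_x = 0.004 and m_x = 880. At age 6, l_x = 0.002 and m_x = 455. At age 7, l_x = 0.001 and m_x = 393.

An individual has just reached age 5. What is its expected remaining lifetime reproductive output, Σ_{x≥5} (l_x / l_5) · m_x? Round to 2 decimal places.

1205.75

l_5 = 0.004. Conditional survival from age 5 to x is l_x / l_5.
  x=5: (0.004/0.004) × 880 = 880.0000
  x=6: (0.002/0.004) × 455 = 227.5000
  x=7: (0.001/0.004) × 393 = 98.2500
Sum = 880.0000 + 227.5000 + 98.2500 = 1205.7500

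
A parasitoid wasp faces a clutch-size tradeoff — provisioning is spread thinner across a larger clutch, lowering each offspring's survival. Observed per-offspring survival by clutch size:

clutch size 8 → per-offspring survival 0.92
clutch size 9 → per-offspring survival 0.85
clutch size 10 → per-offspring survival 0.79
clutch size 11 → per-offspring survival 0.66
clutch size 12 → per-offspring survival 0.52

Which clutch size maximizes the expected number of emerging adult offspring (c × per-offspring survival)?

Expected emerging adult offspring = c × s(c):
  c=8: 8 × 0.92 = 7.360
  c=9: 9 × 0.85 = 7.650
  c=10: 10 × 0.79 = 7.900
  c=11: 11 × 0.66 = 7.260
  c=12: 12 × 0.52 = 6.240
Maximum at c = 10 (7.900 emerging adult offspring).

10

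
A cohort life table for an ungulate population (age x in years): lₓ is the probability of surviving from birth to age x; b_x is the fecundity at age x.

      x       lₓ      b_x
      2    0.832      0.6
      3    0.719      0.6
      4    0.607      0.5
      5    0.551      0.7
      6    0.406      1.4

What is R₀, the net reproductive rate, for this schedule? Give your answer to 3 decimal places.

R₀ = Σ lₓ b_x:
  age 2: 0.832 × 0.6 = 0.4992
  age 3: 0.719 × 0.6 = 0.4314
  age 4: 0.607 × 0.5 = 0.3035
  age 5: 0.551 × 0.7 = 0.3857
  age 6: 0.406 × 1.4 = 0.5684
R₀ = 0.4992 + 0.4314 + 0.3035 + 0.3857 + 0.5684 = 2.1882

2.188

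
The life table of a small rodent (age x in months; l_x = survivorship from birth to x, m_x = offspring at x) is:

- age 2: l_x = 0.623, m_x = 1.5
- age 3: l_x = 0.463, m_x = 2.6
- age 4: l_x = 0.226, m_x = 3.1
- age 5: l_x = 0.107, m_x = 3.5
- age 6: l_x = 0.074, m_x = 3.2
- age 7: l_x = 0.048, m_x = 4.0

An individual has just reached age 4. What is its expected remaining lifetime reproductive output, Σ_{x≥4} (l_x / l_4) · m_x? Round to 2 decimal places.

6.65

l_4 = 0.226. Conditional survival from age 4 to x is l_x / l_4.
  x=4: (0.226/0.226) × 3.1 = 3.1000
  x=5: (0.107/0.226) × 3.5 = 1.6571
  x=6: (0.074/0.226) × 3.2 = 1.0478
  x=7: (0.048/0.226) × 4.0 = 0.8496
Sum = 3.1000 + 1.6571 + 1.0478 + 0.8496 = 6.6544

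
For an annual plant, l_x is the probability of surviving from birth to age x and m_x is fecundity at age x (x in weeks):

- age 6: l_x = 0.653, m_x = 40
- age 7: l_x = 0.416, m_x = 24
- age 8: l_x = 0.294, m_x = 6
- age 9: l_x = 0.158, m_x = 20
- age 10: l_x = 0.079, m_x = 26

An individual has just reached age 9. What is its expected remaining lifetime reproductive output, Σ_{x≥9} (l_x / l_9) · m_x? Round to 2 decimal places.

33.00

l_9 = 0.158. Conditional survival from age 9 to x is l_x / l_9.
  x=9: (0.158/0.158) × 20 = 20.0000
  x=10: (0.079/0.158) × 26 = 13.0000
Sum = 20.0000 + 13.0000 = 33.0000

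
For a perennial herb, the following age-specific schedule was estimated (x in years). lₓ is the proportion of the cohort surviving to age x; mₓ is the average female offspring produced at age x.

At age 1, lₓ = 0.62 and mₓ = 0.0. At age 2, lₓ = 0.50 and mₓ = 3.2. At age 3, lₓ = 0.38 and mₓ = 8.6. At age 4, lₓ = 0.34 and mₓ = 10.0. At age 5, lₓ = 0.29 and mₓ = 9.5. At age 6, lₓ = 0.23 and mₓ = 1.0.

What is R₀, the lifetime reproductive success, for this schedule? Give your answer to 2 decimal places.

11.25

R₀ = Σ lₓ mₓ:
  age 1: 0.62 × 0.0 = 0.0000
  age 2: 0.50 × 3.2 = 1.6000
  age 3: 0.38 × 8.6 = 3.2680
  age 4: 0.34 × 10.0 = 3.4000
  age 5: 0.29 × 9.5 = 2.7550
  age 6: 0.23 × 1.0 = 0.2300
R₀ = 0.0000 + 1.6000 + 3.2680 + 3.4000 + 2.7550 + 0.2300 = 11.2530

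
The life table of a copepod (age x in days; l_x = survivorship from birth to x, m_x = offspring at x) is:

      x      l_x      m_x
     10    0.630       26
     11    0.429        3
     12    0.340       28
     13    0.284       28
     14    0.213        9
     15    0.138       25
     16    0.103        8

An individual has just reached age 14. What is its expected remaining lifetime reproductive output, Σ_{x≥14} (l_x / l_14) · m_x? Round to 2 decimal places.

29.07

l_14 = 0.213. Conditional survival from age 14 to x is l_x / l_14.
  x=14: (0.213/0.213) × 9 = 9.0000
  x=15: (0.138/0.213) × 25 = 16.1972
  x=16: (0.103/0.213) × 8 = 3.8685
Sum = 9.0000 + 16.1972 + 3.8685 = 29.0657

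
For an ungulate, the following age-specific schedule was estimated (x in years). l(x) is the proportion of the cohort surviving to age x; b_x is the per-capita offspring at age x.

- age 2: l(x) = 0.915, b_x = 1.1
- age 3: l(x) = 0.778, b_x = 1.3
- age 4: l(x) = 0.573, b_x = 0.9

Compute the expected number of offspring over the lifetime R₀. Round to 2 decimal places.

R₀ = Σ l(x) b_x:
  age 2: 0.915 × 1.1 = 1.0065
  age 3: 0.778 × 1.3 = 1.0114
  age 4: 0.573 × 0.9 = 0.5157
R₀ = 1.0065 + 1.0114 + 0.5157 = 2.5336

2.53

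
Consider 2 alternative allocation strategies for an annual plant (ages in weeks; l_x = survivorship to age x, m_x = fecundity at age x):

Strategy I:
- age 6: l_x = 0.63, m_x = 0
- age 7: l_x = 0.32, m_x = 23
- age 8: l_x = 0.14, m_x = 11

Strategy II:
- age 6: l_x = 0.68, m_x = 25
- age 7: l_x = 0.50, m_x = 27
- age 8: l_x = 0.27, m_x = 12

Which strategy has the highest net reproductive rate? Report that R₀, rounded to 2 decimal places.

33.74

Strategy I: R₀ = 0.63×0 + 0.32×23 + 0.14×11 = 8.9000
Strategy II: R₀ = 0.68×25 + 0.50×27 + 0.27×12 = 33.7400
Highest R₀: strategy II with 33.7400.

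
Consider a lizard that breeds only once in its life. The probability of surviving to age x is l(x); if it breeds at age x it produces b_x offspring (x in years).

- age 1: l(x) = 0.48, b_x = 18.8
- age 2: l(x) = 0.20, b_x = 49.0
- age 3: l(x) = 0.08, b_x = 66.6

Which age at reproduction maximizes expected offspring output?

2

Expected offspring if breeding at age x = l(x) × b_x:
  age 1: 0.48 × 18.8 = 9.024
  age 2: 0.20 × 49.0 = 9.800
  age 3: 0.08 × 66.6 = 5.328
Maximum at age 2 (9.800).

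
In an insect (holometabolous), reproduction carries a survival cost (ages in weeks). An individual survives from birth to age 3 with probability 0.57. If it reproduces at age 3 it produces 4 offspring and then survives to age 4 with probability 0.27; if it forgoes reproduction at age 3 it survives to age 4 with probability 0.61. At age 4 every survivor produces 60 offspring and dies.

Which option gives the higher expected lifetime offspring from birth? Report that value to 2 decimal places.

20.86

breed at age 3: R₀ = 0.57 × (4 + 0.27 × 60) = 0.57 × 20.2000 = 11.5140
delay to age 4: R₀ = 0.57 × (0.61 × 60) = 0.57 × 36.6000 = 20.8620
Higher: delay to age 4 (20.8620).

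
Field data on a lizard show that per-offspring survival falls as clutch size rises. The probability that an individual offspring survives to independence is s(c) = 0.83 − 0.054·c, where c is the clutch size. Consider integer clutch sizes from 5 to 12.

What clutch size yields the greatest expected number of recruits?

8

Expected recruits = c × s(c):
  c=5: 5 × 0.560 = 2.800
  c=6: 6 × 0.506 = 3.036
  c=7: 7 × 0.452 = 3.164
  c=8: 8 × 0.398 = 3.184
  c=9: 9 × 0.344 = 3.096
  c=10: 10 × 0.290 = 2.900
  c=11: 11 × 0.236 = 2.596
  c=12: 12 × 0.182 = 2.184
Maximum at c = 8 (3.184 recruits).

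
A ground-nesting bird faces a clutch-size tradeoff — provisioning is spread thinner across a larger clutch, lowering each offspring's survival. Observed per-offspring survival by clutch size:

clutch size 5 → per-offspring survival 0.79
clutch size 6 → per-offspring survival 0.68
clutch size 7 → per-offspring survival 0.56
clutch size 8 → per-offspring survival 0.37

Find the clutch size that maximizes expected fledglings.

Expected fledglings = c × s(c):
  c=5: 5 × 0.79 = 3.950
  c=6: 6 × 0.68 = 4.080
  c=7: 7 × 0.56 = 3.920
  c=8: 8 × 0.37 = 2.960
Maximum at c = 6 (4.080 fledglings).

6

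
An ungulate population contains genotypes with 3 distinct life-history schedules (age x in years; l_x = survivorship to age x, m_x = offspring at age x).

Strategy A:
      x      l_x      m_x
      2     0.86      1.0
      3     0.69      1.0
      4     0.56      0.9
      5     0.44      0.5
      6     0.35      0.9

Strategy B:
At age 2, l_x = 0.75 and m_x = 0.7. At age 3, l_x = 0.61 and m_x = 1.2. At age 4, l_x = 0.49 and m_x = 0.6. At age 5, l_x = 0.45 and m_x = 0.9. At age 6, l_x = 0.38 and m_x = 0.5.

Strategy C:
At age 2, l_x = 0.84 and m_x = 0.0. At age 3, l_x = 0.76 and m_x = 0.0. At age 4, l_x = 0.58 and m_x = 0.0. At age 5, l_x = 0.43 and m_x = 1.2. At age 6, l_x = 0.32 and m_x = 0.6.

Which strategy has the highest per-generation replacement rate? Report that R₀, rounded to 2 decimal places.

Strategy A: R₀ = 0.86×1.0 + 0.69×1.0 + 0.56×0.9 + 0.44×0.5 + 0.35×0.9 = 2.5890
Strategy B: R₀ = 0.75×0.7 + 0.61×1.2 + 0.49×0.6 + 0.45×0.9 + 0.38×0.5 = 2.1460
Strategy C: R₀ = 0.84×0.0 + 0.76×0.0 + 0.58×0.0 + 0.43×1.2 + 0.32×0.6 = 0.7080
Highest R₀: strategy A with 2.5890.

2.59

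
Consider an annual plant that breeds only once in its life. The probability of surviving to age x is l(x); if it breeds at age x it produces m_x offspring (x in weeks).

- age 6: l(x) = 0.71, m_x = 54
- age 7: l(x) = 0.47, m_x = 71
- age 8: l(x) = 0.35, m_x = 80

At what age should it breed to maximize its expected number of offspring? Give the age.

Expected offspring if breeding at age x = l(x) × m_x:
  age 6: 0.71 × 54 = 38.340
  age 7: 0.47 × 71 = 33.370
  age 8: 0.35 × 80 = 28.000
Maximum at age 6 (38.340).

6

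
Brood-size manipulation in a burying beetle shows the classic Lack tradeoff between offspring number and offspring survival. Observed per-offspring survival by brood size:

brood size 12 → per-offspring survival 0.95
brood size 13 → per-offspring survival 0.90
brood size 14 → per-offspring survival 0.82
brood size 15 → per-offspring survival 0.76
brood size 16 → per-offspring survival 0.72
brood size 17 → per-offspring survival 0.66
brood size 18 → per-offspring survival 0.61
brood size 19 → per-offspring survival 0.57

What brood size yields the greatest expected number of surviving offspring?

Expected surviving offspring = c × s(c):
  c=12: 12 × 0.95 = 11.400
  c=13: 13 × 0.90 = 11.700
  c=14: 14 × 0.82 = 11.480
  c=15: 15 × 0.76 = 11.400
  c=16: 16 × 0.72 = 11.520
  c=17: 17 × 0.66 = 11.220
  c=18: 18 × 0.61 = 10.980
  c=19: 19 × 0.57 = 10.830
Maximum at c = 13 (11.700 surviving offspring).

13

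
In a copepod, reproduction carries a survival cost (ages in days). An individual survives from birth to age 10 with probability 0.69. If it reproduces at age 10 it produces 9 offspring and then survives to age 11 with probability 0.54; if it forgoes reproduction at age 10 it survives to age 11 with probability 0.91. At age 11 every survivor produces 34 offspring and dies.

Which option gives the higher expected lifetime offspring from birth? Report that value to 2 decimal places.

breed at age 10: R₀ = 0.69 × (9 + 0.54 × 34) = 0.69 × 27.3600 = 18.8784
delay to age 11: R₀ = 0.69 × (0.91 × 34) = 0.69 × 30.9400 = 21.3486
Higher: delay to age 11 (21.3486).

21.35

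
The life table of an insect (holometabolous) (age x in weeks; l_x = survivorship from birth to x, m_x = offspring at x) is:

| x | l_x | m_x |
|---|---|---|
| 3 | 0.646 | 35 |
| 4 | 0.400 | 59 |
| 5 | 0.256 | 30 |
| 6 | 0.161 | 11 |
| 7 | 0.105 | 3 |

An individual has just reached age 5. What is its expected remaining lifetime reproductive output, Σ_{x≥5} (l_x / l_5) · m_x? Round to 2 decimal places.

l_5 = 0.256. Conditional survival from age 5 to x is l_x / l_5.
  x=5: (0.256/0.256) × 30 = 30.0000
  x=6: (0.161/0.256) × 11 = 6.9180
  x=7: (0.105/0.256) × 3 = 1.2305
Sum = 30.0000 + 6.9180 + 1.2305 = 38.1484

38.15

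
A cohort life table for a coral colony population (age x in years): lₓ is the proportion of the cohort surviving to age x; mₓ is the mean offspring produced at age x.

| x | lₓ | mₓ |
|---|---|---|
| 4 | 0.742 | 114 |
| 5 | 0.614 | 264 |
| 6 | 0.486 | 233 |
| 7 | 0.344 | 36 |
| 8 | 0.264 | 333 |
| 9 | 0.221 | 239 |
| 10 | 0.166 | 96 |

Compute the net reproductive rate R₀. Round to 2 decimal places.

R₀ = Σ lₓ mₓ:
  age 4: 0.742 × 114 = 84.5880
  age 5: 0.614 × 264 = 162.0960
  age 6: 0.486 × 233 = 113.2380
  age 7: 0.344 × 36 = 12.3840
  age 8: 0.264 × 333 = 87.9120
  age 9: 0.221 × 239 = 52.8190
  age 10: 0.166 × 96 = 15.9360
R₀ = 84.5880 + 162.0960 + 113.2380 + 12.3840 + 87.9120 + 52.8190 + 15.9360 = 528.9730

528.97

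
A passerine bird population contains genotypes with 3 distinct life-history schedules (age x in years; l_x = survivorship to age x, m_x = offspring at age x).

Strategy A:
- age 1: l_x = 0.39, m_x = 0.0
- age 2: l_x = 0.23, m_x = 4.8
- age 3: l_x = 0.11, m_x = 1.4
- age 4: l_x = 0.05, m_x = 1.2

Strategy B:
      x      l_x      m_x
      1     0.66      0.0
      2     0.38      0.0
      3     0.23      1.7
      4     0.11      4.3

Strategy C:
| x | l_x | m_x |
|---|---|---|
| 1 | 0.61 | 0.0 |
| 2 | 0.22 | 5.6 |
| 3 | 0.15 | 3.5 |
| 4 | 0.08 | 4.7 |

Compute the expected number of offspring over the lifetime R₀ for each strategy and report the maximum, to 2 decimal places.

2.13

Strategy A: R₀ = 0.39×0.0 + 0.23×4.8 + 0.11×1.4 + 0.05×1.2 = 1.3180
Strategy B: R₀ = 0.66×0.0 + 0.38×0.0 + 0.23×1.7 + 0.11×4.3 = 0.8640
Strategy C: R₀ = 0.61×0.0 + 0.22×5.6 + 0.15×3.5 + 0.08×4.7 = 2.1330
Highest R₀: strategy C with 2.1330.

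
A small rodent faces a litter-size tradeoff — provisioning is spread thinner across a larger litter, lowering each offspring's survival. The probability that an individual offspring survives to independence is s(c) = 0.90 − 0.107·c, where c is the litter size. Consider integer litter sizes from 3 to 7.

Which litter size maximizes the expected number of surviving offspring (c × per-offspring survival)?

Expected surviving offspring = c × s(c):
  c=3: 3 × 0.579 = 1.737
  c=4: 4 × 0.472 = 1.888
  c=5: 5 × 0.365 = 1.825
  c=6: 6 × 0.258 = 1.548
  c=7: 7 × 0.151 = 1.057
Maximum at c = 4 (1.888 surviving offspring).

4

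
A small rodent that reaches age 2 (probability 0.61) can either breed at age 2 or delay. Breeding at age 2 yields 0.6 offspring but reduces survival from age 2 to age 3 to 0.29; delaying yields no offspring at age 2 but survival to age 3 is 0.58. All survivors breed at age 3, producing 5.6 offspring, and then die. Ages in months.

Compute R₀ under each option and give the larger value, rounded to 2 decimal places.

1.98

breed at age 2: R₀ = 0.61 × (0.6 + 0.29 × 5.6) = 0.61 × 2.2240 = 1.3566
delay to age 3: R₀ = 0.61 × (0.58 × 5.6) = 0.61 × 3.2480 = 1.9813
Higher: delay to age 3 (1.9813).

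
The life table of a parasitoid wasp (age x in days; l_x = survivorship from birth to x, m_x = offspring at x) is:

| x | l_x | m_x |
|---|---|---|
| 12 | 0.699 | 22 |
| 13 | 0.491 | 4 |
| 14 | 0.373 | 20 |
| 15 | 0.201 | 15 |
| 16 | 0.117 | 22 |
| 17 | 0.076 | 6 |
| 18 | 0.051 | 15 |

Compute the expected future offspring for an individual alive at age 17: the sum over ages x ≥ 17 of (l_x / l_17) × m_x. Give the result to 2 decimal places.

16.07

l_17 = 0.076. Conditional survival from age 17 to x is l_x / l_17.
  x=17: (0.076/0.076) × 6 = 6.0000
  x=18: (0.051/0.076) × 15 = 10.0658
Sum = 6.0000 + 10.0658 = 16.0658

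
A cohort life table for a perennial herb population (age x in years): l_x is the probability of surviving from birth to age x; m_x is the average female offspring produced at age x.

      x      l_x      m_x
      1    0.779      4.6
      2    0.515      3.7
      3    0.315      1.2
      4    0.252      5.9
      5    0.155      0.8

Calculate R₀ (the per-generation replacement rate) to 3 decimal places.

7.478

R₀ = Σ l_x m_x:
  age 1: 0.779 × 4.6 = 3.5834
  age 2: 0.515 × 3.7 = 1.9055
  age 3: 0.315 × 1.2 = 0.3780
  age 4: 0.252 × 5.9 = 1.4868
  age 5: 0.155 × 0.8 = 0.1240
R₀ = 3.5834 + 1.9055 + 0.3780 + 1.4868 + 0.1240 = 7.4777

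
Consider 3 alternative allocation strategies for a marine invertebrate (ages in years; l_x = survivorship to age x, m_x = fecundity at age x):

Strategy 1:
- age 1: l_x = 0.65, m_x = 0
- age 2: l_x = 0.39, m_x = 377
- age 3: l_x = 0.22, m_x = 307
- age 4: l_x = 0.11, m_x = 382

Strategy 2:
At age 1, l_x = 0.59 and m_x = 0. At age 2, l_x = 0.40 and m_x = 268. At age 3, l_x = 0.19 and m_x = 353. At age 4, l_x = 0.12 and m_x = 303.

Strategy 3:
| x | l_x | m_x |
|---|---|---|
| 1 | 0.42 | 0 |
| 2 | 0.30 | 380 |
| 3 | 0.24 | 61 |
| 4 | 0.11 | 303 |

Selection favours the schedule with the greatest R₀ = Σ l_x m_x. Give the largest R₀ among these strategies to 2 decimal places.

256.59

Strategy 1: R₀ = 0.65×0 + 0.39×377 + 0.22×307 + 0.11×382 = 256.5900
Strategy 2: R₀ = 0.59×0 + 0.40×268 + 0.19×353 + 0.12×303 = 210.6300
Strategy 3: R₀ = 0.42×0 + 0.30×380 + 0.24×61 + 0.11×303 = 161.9700
Highest R₀: strategy 1 with 256.5900.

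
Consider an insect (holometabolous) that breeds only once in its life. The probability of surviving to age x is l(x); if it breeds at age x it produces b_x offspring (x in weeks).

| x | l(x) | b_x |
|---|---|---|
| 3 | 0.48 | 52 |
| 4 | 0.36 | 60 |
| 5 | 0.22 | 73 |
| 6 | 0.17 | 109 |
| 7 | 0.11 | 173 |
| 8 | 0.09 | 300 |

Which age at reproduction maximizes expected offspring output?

Expected offspring if breeding at age x = l(x) × b_x:
  age 3: 0.48 × 52 = 24.960
  age 4: 0.36 × 60 = 21.600
  age 5: 0.22 × 73 = 16.060
  age 6: 0.17 × 109 = 18.530
  age 7: 0.11 × 173 = 19.030
  age 8: 0.09 × 300 = 27.000
Maximum at age 8 (27.000).

8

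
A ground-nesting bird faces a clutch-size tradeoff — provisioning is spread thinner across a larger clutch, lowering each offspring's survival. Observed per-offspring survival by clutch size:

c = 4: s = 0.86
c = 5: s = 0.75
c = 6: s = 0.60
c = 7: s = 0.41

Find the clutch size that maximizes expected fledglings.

Expected fledglings = c × s(c):
  c=4: 4 × 0.86 = 3.440
  c=5: 5 × 0.75 = 3.750
  c=6: 6 × 0.60 = 3.600
  c=7: 7 × 0.41 = 2.870
Maximum at c = 5 (3.750 fledglings).

5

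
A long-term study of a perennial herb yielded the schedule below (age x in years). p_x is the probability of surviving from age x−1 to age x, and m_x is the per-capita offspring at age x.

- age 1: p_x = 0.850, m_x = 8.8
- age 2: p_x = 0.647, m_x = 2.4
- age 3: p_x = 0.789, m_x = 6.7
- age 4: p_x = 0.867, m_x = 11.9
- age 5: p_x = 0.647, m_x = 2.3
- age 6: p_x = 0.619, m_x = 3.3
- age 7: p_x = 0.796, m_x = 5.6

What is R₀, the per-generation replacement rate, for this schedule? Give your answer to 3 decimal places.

17.912

Survivorship from birth: l_x = p_1·p_2·…·p_x.
  l_1 = 0.85000
  l_2 = 0.54995
  l_3 = 0.43391
  l_4 = 0.37620
  l_5 = 0.24340
  l_6 = 0.15067
  l_7 = 0.11993
R₀ = Σ l_x m_x:
  age 1: 0.85000 × 8.8 = 7.4800
  age 2: 0.54995 × 2.4 = 1.3199
  age 3: 0.43391 × 6.7 = 2.9072
  age 4: 0.37620 × 11.9 = 4.4768
  age 5: 0.24340 × 2.3 = 0.5598
  age 6: 0.15067 × 3.3 = 0.4972
  age 7: 0.11993 × 5.6 = 0.6716
R₀ = 7.4800 + 1.3199 + 2.9072 + 4.4768 + 0.5598 + 0.4972 + 0.6716 = 17.9125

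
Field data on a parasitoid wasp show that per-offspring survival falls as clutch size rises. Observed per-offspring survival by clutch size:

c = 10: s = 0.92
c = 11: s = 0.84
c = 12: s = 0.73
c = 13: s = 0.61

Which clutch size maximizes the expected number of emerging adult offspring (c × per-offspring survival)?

11

Expected emerging adult offspring = c × s(c):
  c=10: 10 × 0.92 = 9.200
  c=11: 11 × 0.84 = 9.240
  c=12: 12 × 0.73 = 8.760
  c=13: 13 × 0.61 = 7.930
Maximum at c = 11 (9.240 emerging adult offspring).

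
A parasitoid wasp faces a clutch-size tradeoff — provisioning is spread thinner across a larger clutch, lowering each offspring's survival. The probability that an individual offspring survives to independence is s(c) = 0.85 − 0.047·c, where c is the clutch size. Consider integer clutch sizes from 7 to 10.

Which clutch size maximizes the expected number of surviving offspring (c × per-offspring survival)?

Expected surviving offspring = c × s(c):
  c=7: 7 × 0.521 = 3.647
  c=8: 8 × 0.474 = 3.792
  c=9: 9 × 0.427 = 3.843
  c=10: 10 × 0.380 = 3.800
Maximum at c = 9 (3.843 surviving offspring).

9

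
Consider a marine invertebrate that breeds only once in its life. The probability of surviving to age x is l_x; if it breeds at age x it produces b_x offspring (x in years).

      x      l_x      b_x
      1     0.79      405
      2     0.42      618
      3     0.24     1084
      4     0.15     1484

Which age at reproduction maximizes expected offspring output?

Expected offspring if breeding at age x = l_x × b_x:
  age 1: 0.79 × 405 = 319.950
  age 2: 0.42 × 618 = 259.560
  age 3: 0.24 × 1084 = 260.160
  age 4: 0.15 × 1484 = 222.600
Maximum at age 1 (319.950).

1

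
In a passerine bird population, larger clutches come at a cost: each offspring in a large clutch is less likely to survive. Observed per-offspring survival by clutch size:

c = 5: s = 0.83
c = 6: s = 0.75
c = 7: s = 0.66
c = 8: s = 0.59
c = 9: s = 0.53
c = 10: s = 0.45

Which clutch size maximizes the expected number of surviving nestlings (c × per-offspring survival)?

9

Expected surviving nestlings = c × s(c):
  c=5: 5 × 0.83 = 4.150
  c=6: 6 × 0.75 = 4.500
  c=7: 7 × 0.66 = 4.620
  c=8: 8 × 0.59 = 4.720
  c=9: 9 × 0.53 = 4.770
  c=10: 10 × 0.45 = 4.500
Maximum at c = 9 (4.770 surviving nestlings).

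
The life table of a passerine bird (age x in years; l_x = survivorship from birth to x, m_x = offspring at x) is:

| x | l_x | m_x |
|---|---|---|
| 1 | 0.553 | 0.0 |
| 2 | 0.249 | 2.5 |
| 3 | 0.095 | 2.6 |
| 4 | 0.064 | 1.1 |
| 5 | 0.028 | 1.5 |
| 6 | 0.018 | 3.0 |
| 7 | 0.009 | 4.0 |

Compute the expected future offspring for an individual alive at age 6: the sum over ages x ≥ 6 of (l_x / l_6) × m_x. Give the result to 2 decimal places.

l_6 = 0.018. Conditional survival from age 6 to x is l_x / l_6.
  x=6: (0.018/0.018) × 3.0 = 3.0000
  x=7: (0.009/0.018) × 4.0 = 2.0000
Sum = 3.0000 + 2.0000 = 5.0000

5.00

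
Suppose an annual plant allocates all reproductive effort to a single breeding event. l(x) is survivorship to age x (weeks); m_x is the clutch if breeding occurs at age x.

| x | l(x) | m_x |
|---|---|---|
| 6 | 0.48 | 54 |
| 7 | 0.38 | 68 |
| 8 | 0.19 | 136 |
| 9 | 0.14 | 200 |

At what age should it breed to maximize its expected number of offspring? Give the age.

Expected offspring if breeding at age x = l(x) × m_x:
  age 6: 0.48 × 54 = 25.920
  age 7: 0.38 × 68 = 25.840
  age 8: 0.19 × 136 = 25.840
  age 9: 0.14 × 200 = 28.000
Maximum at age 9 (28.000).

9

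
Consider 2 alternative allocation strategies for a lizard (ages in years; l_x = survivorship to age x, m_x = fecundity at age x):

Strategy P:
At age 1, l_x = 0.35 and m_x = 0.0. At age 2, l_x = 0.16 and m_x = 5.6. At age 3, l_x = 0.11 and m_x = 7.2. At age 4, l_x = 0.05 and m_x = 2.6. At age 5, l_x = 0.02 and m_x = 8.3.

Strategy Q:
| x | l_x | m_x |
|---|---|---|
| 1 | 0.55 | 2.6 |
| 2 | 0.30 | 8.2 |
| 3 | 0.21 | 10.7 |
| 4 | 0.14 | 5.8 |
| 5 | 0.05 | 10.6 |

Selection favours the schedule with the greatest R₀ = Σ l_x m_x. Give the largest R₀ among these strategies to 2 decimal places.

Strategy P: R₀ = 0.35×0.0 + 0.16×5.6 + 0.11×7.2 + 0.05×2.6 + 0.02×8.3 = 1.9840
Strategy Q: R₀ = 0.55×2.6 + 0.30×8.2 + 0.21×10.7 + 0.14×5.8 + 0.05×10.6 = 7.4790
Highest R₀: strategy Q with 7.4790.

7.48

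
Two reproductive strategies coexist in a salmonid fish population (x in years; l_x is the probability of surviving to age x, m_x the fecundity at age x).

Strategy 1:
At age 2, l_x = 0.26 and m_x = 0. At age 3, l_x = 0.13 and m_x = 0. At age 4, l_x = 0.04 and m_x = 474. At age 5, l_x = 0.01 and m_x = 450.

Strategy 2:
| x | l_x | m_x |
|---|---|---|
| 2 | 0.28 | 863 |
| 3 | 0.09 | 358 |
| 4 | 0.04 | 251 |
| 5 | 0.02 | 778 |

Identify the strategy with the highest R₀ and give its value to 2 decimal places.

Strategy 1: R₀ = 0.26×0 + 0.13×0 + 0.04×474 + 0.01×450 = 23.4600
Strategy 2: R₀ = 0.28×863 + 0.09×358 + 0.04×251 + 0.02×778 = 299.4600
Highest R₀: strategy 2 with 299.4600.

299.46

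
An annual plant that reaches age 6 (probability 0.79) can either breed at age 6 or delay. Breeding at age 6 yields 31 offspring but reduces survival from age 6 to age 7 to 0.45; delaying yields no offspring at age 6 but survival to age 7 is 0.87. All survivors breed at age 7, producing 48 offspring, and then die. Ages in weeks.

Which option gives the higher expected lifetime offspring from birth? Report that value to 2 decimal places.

41.55

breed at age 6: R₀ = 0.79 × (31 + 0.45 × 48) = 0.79 × 52.6000 = 41.5540
delay to age 7: R₀ = 0.79 × (0.87 × 48) = 0.79 × 41.7600 = 32.9904
Higher: breed at age 6 (41.5540).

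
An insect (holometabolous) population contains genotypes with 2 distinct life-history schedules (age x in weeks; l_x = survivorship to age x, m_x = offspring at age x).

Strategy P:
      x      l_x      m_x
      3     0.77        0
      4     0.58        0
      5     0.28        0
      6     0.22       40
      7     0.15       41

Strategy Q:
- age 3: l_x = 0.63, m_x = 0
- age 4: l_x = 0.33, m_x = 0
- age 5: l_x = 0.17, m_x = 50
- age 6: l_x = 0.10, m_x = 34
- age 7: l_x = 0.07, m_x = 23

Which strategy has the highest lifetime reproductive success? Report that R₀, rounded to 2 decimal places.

14.95

Strategy P: R₀ = 0.77×0 + 0.58×0 + 0.28×0 + 0.22×40 + 0.15×41 = 14.9500
Strategy Q: R₀ = 0.63×0 + 0.33×0 + 0.17×50 + 0.10×34 + 0.07×23 = 13.5100
Highest R₀: strategy P with 14.9500.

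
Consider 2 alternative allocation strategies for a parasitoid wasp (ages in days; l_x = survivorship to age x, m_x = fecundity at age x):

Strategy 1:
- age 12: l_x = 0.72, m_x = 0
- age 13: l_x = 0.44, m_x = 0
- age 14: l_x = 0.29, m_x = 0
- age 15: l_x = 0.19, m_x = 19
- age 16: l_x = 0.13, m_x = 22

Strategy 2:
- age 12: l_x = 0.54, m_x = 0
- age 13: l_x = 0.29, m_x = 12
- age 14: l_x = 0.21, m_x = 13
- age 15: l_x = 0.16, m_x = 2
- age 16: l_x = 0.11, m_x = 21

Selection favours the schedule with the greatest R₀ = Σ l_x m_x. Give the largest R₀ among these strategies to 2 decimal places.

8.84

Strategy 1: R₀ = 0.72×0 + 0.44×0 + 0.29×0 + 0.19×19 + 0.13×22 = 6.4700
Strategy 2: R₀ = 0.54×0 + 0.29×12 + 0.21×13 + 0.16×2 + 0.11×21 = 8.8400
Highest R₀: strategy 2 with 8.8400.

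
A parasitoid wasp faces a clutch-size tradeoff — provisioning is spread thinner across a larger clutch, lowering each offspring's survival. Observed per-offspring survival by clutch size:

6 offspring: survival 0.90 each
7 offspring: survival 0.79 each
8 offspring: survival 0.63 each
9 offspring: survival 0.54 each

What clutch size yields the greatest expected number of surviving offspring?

7

Expected surviving offspring = c × s(c):
  c=6: 6 × 0.90 = 5.400
  c=7: 7 × 0.79 = 5.530
  c=8: 8 × 0.63 = 5.040
  c=9: 9 × 0.54 = 4.860
Maximum at c = 7 (5.530 surviving offspring).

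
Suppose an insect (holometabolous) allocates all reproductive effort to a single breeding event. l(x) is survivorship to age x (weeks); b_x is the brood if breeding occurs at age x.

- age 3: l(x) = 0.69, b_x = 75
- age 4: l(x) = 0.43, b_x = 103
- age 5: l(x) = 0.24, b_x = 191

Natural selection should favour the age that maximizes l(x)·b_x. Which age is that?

Expected offspring if breeding at age x = l(x) × b_x:
  age 3: 0.69 × 75 = 51.750
  age 4: 0.43 × 103 = 44.290
  age 5: 0.24 × 191 = 45.840
Maximum at age 3 (51.750).

3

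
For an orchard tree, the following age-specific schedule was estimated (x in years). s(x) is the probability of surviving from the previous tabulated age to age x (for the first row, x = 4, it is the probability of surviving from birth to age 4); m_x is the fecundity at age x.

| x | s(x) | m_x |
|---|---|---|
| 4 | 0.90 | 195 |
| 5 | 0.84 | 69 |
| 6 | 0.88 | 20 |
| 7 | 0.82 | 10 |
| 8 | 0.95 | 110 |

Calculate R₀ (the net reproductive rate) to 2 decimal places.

Survivorship from birth: l_x = s_4·s_5·…·s_x.
  l_4 = 0.90000
  l_5 = 0.75600
  l_6 = 0.66528
  l_7 = 0.54553
  l_8 = 0.51825
R₀ = Σ l_x m_x:
  age 4: 0.90000 × 195 = 175.5000
  age 5: 0.75600 × 69 = 52.1640
  age 6: 0.66528 × 20 = 13.3056
  age 7: 0.54553 × 10 = 5.4553
  age 8: 0.51825 × 110 = 57.0075
R₀ = 175.5000 + 52.1640 + 13.3056 + 5.4553 + 57.0075 = 303.4324

303.43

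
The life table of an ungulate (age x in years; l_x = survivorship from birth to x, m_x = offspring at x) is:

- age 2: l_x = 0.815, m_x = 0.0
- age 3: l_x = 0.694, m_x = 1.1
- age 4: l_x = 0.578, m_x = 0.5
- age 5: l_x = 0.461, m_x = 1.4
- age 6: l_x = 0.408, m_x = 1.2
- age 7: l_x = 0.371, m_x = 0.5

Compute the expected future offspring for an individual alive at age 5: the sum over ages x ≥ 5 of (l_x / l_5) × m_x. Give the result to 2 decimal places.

2.86

l_5 = 0.461. Conditional survival from age 5 to x is l_x / l_5.
  x=5: (0.461/0.461) × 1.4 = 1.4000
  x=6: (0.408/0.461) × 1.2 = 1.0620
  x=7: (0.371/0.461) × 0.5 = 0.4024
Sum = 1.4000 + 1.0620 + 0.4024 = 2.8644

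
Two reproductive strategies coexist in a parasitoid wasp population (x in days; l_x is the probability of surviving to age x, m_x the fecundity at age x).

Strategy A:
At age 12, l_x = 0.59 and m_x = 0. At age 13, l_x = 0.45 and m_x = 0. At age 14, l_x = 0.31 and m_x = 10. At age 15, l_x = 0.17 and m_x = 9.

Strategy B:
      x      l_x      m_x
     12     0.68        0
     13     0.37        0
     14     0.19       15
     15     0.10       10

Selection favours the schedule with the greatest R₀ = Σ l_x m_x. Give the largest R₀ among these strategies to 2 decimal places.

Strategy A: R₀ = 0.59×0 + 0.45×0 + 0.31×10 + 0.17×9 = 4.6300
Strategy B: R₀ = 0.68×0 + 0.37×0 + 0.19×15 + 0.10×10 = 3.8500
Highest R₀: strategy A with 4.6300.

4.63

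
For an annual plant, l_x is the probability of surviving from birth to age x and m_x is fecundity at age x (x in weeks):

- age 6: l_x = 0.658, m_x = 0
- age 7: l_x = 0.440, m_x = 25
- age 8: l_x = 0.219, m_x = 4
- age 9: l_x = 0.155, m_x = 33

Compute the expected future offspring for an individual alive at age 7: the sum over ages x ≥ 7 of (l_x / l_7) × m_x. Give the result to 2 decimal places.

38.62

l_7 = 0.440. Conditional survival from age 7 to x is l_x / l_7.
  x=7: (0.440/0.440) × 25 = 25.0000
  x=8: (0.219/0.440) × 4 = 1.9909
  x=9: (0.155/0.440) × 33 = 11.6250
Sum = 25.0000 + 1.9909 + 11.6250 = 38.6159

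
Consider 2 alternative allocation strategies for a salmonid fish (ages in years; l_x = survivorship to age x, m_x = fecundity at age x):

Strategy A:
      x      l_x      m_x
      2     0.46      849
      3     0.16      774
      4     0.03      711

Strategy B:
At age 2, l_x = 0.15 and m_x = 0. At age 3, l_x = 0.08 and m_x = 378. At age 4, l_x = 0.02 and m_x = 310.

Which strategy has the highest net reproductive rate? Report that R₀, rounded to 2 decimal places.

535.71

Strategy A: R₀ = 0.46×849 + 0.16×774 + 0.03×711 = 535.7100
Strategy B: R₀ = 0.15×0 + 0.08×378 + 0.02×310 = 36.4400
Highest R₀: strategy A with 535.7100.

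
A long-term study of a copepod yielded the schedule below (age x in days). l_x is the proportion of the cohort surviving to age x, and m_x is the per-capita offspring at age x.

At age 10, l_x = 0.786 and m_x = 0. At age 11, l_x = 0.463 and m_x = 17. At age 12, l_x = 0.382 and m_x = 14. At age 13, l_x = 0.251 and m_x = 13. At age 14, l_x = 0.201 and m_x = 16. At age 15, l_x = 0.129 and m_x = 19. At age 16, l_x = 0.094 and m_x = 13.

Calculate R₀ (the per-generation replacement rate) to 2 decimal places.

R₀ = Σ l_x m_x:
  age 10: 0.786 × 0 = 0.0000
  age 11: 0.463 × 17 = 7.8710
  age 12: 0.382 × 14 = 5.3480
  age 13: 0.251 × 13 = 3.2630
  age 14: 0.201 × 16 = 3.2160
  age 15: 0.129 × 19 = 2.4510
  age 16: 0.094 × 13 = 1.2220
R₀ = 0.0000 + 7.8710 + 5.3480 + 3.2630 + 3.2160 + 2.4510 + 1.2220 = 23.3710

23.37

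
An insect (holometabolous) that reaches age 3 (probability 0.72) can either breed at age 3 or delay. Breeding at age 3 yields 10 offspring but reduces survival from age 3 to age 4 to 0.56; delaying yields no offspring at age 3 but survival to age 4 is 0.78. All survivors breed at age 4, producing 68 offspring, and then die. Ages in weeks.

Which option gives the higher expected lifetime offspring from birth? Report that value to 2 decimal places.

38.19

breed at age 3: R₀ = 0.72 × (10 + 0.56 × 68) = 0.72 × 48.0800 = 34.6176
delay to age 4: R₀ = 0.72 × (0.78 × 68) = 0.72 × 53.0400 = 38.1888
Higher: delay to age 4 (38.1888).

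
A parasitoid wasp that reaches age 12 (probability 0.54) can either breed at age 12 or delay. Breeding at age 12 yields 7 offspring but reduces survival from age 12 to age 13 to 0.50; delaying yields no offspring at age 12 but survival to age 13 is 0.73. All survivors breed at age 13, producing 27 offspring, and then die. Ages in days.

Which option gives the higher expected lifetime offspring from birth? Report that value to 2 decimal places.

breed at age 12: R₀ = 0.54 × (7 + 0.50 × 27) = 0.54 × 20.5000 = 11.0700
delay to age 13: R₀ = 0.54 × (0.73 × 27) = 0.54 × 19.7100 = 10.6434
Higher: breed at age 12 (11.0700).

11.07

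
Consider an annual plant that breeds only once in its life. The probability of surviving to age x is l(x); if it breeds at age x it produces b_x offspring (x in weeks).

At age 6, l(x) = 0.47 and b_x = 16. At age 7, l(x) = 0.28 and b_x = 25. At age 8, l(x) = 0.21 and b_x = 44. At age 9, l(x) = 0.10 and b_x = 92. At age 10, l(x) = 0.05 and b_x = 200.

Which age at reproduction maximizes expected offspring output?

10

Expected offspring if breeding at age x = l(x) × b_x:
  age 6: 0.47 × 16 = 7.520
  age 7: 0.28 × 25 = 7.000
  age 8: 0.21 × 44 = 9.240
  age 9: 0.10 × 92 = 9.200
  age 10: 0.05 × 200 = 10.000
Maximum at age 10 (10.000).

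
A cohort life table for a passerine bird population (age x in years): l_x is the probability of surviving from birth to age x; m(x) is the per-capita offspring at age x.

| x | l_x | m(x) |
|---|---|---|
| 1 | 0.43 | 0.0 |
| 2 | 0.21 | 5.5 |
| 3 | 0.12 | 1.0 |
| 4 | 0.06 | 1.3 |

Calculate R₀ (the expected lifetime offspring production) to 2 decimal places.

R₀ = Σ l_x m(x):
  age 1: 0.43 × 0.0 = 0.0000
  age 2: 0.21 × 5.5 = 1.1550
  age 3: 0.12 × 1.0 = 0.1200
  age 4: 0.06 × 1.3 = 0.0780
R₀ = 0.0000 + 1.1550 + 0.1200 + 0.0780 = 1.3530

1.35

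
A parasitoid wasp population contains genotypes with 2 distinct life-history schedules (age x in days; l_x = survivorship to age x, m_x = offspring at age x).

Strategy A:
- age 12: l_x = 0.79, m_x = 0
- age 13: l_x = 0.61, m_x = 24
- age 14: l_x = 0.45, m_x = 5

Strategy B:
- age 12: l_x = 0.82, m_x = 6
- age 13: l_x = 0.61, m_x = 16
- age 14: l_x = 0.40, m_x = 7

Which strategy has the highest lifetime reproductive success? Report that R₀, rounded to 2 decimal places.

Strategy A: R₀ = 0.79×0 + 0.61×24 + 0.45×5 = 16.8900
Strategy B: R₀ = 0.82×6 + 0.61×16 + 0.40×7 = 17.4800
Highest R₀: strategy B with 17.4800.

17.48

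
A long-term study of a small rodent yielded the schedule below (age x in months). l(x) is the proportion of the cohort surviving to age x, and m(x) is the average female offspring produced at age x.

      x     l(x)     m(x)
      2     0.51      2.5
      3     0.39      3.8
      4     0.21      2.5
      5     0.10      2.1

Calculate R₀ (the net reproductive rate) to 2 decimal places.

R₀ = Σ l(x) m(x):
  age 2: 0.51 × 2.5 = 1.2750
  age 3: 0.39 × 3.8 = 1.4820
  age 4: 0.21 × 2.5 = 0.5250
  age 5: 0.10 × 2.1 = 0.2100
R₀ = 1.2750 + 1.4820 + 0.5250 + 0.2100 = 3.4920

3.49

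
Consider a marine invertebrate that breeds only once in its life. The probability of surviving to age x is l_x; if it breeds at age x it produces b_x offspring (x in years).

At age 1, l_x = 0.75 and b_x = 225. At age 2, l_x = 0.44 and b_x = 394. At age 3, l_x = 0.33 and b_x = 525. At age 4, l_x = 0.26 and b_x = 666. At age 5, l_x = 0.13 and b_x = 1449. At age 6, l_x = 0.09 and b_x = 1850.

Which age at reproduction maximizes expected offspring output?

Expected offspring if breeding at age x = l_x × b_x:
  age 1: 0.75 × 225 = 168.750
  age 2: 0.44 × 394 = 173.360
  age 3: 0.33 × 525 = 173.250
  age 4: 0.26 × 666 = 173.160
  age 5: 0.13 × 1449 = 188.370
  age 6: 0.09 × 1850 = 166.500
Maximum at age 5 (188.370).

5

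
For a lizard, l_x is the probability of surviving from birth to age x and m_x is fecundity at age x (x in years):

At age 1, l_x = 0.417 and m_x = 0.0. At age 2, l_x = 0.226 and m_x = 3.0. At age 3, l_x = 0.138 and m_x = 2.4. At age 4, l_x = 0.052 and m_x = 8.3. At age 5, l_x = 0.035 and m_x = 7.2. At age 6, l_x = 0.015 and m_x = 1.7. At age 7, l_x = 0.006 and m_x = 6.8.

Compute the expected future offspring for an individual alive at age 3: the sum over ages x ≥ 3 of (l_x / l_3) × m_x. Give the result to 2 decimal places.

l_3 = 0.138. Conditional survival from age 3 to x is l_x / l_3.
  x=3: (0.138/0.138) × 2.4 = 2.4000
  x=4: (0.052/0.138) × 8.3 = 3.1275
  x=5: (0.035/0.138) × 7.2 = 1.8261
  x=6: (0.015/0.138) × 1.7 = 0.1848
  x=7: (0.006/0.138) × 6.8 = 0.2957
Sum = 2.4000 + 3.1275 + 1.8261 + 0.1848 + 0.2957 = 7.8341

7.83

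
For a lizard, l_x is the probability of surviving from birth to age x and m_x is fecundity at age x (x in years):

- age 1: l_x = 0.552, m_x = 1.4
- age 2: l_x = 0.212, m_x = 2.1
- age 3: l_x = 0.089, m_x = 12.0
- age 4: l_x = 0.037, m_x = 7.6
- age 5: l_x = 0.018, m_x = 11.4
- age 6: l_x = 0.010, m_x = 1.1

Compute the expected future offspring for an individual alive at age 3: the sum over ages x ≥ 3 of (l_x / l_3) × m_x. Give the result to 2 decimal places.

l_3 = 0.089. Conditional survival from age 3 to x is l_x / l_3.
  x=3: (0.089/0.089) × 12.0 = 12.0000
  x=4: (0.037/0.089) × 7.6 = 3.1596
  x=5: (0.018/0.089) × 11.4 = 2.3056
  x=6: (0.010/0.089) × 1.1 = 0.1236
Sum = 12.0000 + 3.1596 + 2.3056 + 0.1236 = 17.5888

17.59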